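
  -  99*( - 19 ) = 1881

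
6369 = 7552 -1183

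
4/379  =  4/379 = 0.01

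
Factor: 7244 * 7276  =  52707344 = 2^4*17^1*107^1*1811^1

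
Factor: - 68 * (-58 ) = 2^3 *17^1*29^1 = 3944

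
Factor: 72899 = 269^1 * 271^1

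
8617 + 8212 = 16829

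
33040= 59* 560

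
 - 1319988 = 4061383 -5381371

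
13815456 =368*37542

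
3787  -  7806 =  - 4019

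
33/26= 1 + 7/26  =  1.27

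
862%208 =30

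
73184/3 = 73184/3  =  24394.67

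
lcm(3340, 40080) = 40080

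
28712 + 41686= 70398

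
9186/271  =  33 + 243/271 =33.90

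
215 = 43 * 5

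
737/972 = 737/972 = 0.76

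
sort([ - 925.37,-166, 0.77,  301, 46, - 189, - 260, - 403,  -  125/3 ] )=[  -  925.37,  -  403, - 260, - 189 , - 166,  -  125/3, 0.77,46, 301 ] 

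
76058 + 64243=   140301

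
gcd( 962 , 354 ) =2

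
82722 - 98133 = -15411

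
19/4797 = 19/4797 = 0.00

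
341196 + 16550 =357746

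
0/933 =0=0.00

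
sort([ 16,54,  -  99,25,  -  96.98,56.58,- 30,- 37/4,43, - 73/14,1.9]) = [ -99, - 96.98, - 30, - 37/4,- 73/14,1.9,16  ,  25, 43,  54,56.58]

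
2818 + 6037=8855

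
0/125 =0 = 0.00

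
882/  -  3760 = -441/1880 = -  0.23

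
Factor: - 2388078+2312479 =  - 17^1*4447^1 = - 75599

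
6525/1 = 6525 =6525.00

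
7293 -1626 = 5667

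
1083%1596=1083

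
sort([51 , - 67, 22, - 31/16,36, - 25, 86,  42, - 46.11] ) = [ - 67, - 46.11,-25, - 31/16, 22,36, 42 , 51 , 86]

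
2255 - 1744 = 511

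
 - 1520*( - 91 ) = 138320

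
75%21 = 12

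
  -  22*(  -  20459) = 450098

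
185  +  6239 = 6424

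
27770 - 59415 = -31645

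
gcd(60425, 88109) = 1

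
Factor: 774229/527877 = 3^(-4 )*7^( - 3)*19^(-1 )*774229^1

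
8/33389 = 8/33389 = 0.00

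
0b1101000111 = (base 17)2F6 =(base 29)sr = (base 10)839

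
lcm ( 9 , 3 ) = 9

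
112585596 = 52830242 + 59755354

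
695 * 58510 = 40664450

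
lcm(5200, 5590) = 223600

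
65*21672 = 1408680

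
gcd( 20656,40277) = 1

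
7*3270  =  22890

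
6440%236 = 68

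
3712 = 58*64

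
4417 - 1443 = 2974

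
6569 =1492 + 5077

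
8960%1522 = 1350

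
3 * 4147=12441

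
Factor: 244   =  2^2*61^1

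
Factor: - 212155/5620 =  -  151/4 = -  2^( - 2)*151^1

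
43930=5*8786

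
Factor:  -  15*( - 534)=2^1*3^2*5^1*89^1 = 8010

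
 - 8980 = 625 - 9605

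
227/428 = 227/428 =0.53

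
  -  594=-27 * 22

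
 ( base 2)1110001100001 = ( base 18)147B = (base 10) 7265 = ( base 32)731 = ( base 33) 6m5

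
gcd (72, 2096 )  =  8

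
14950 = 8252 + 6698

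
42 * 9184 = 385728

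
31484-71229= - 39745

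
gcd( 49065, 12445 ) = 5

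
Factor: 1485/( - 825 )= - 3^2*5^( - 1) = - 9/5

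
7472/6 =1245 + 1/3 = 1245.33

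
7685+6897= 14582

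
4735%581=87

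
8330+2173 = 10503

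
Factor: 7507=7507^1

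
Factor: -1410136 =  - 2^3*7^1*13^2 * 149^1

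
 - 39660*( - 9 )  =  356940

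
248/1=248 = 248.00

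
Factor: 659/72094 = 2^( - 1)*11^( - 1)* 29^( - 1)*113^(-1) * 659^1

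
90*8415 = 757350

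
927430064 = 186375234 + 741054830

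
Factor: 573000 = 2^3*3^1* 5^3 * 191^1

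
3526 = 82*43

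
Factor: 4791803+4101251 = 8893054 = 2^1*  193^1*23039^1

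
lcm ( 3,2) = 6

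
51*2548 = 129948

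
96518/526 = 183 + 130/263 = 183.49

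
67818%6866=6024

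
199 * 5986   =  1191214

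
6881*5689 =39146009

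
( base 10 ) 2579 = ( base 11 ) 1A35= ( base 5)40304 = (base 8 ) 5023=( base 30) 2PT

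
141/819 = 47/273 = 0.17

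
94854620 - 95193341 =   -  338721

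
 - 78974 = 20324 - 99298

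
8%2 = 0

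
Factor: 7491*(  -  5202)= -38968182=- 2^1 * 3^3*11^1*17^2*227^1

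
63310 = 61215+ 2095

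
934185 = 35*26691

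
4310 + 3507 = 7817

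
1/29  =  1/29 = 0.03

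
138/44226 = 23/7371 = 0.00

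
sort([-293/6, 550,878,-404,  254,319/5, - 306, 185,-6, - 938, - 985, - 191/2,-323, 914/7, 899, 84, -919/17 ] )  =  [ - 985, - 938, - 404,-323, - 306, - 191/2 , - 919/17, - 293/6, - 6,  319/5,84,914/7, 185, 254, 550, 878, 899]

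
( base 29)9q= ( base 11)241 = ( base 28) a7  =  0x11F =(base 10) 287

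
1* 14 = 14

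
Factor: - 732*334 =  - 2^3*3^1*61^1 * 167^1= - 244488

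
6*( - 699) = - 4194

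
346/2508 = 173/1254  =  0.14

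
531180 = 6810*78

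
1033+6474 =7507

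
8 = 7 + 1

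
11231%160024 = 11231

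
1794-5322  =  -3528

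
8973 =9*997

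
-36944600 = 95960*( - 385) 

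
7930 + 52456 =60386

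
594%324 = 270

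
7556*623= 4707388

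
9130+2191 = 11321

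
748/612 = 11/9 = 1.22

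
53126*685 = 36391310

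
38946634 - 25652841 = 13293793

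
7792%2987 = 1818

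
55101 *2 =110202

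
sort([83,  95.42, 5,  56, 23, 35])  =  [ 5, 23,35, 56,  83, 95.42 ]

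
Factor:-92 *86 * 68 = -538016 = - 2^5*17^1 * 23^1*43^1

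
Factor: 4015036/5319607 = 2^2*761^1*1319^1*1597^( - 1 )*3331^ ( - 1 ) 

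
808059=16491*49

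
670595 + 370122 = 1040717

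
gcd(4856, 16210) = 2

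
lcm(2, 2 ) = 2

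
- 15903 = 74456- 90359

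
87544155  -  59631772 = 27912383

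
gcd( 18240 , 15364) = 4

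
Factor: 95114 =2^1*19^1*2503^1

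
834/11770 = 417/5885 = 0.07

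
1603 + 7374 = 8977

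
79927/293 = 79927/293 = 272.79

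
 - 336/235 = -2 + 134/235 = -1.43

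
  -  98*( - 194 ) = 19012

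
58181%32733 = 25448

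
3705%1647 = 411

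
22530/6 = 3755=3755.00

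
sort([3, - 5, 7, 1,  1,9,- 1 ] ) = [ - 5, -1,  1, 1,3,7,9]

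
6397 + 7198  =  13595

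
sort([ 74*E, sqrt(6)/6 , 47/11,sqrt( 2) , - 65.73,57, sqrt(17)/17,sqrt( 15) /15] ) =[ - 65.73 , sqrt( 17)/17,sqrt( 15)/15,sqrt( 6) /6,sqrt(2) , 47/11 , 57, 74 *E]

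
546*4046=2209116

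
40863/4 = 10215+3/4 = 10215.75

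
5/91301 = 5/91301 =0.00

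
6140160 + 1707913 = 7848073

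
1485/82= 1485/82= 18.11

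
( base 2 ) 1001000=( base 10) 72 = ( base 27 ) 2I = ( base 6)200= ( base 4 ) 1020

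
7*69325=485275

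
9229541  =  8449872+779669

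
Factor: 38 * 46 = 2^2 * 19^1*23^1 = 1748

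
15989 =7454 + 8535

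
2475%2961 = 2475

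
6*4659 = 27954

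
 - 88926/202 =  - 44463/101 = -440.23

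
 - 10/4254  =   - 5/2127 = - 0.00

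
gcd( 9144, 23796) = 36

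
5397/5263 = 1 + 134/5263 = 1.03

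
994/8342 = 497/4171 = 0.12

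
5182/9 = 575 + 7/9 = 575.78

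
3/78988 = 3/78988= 0.00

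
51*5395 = 275145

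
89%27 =8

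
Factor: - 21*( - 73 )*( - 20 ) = -2^2*3^1*5^1*7^1*73^1 =-30660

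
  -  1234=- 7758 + 6524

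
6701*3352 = 22461752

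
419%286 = 133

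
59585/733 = 59585/733 = 81.29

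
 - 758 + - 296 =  - 1054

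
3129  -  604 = 2525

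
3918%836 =574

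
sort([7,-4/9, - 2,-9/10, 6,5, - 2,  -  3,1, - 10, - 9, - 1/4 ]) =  [ - 10, - 9,-3, - 2, - 2, - 9/10, - 4/9, - 1/4,1,5, 6, 7 ]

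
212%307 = 212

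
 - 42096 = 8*( -5262) 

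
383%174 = 35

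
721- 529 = 192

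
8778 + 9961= 18739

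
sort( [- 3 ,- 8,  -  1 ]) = [ - 8,-3,-1]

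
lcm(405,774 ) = 34830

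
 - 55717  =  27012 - 82729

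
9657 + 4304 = 13961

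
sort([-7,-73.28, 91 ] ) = [- 73.28,- 7, 91]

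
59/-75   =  -59/75 = -0.79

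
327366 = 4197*78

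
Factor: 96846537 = 3^1 *23^1*113^1*12421^1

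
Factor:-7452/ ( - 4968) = 3/2 =2^( - 1)*3^1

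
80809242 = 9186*8797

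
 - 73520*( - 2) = 147040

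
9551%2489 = 2084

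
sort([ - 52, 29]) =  [ - 52, 29]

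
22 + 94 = 116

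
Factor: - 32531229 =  - 3^2*3614581^1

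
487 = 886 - 399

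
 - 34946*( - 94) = 3284924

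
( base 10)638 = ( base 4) 21332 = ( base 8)1176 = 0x27e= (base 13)3a1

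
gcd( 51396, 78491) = 1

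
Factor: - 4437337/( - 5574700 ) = 2^(-2) * 5^ ( - 2 )*107^( - 1)*521^( - 1) * 4437337^1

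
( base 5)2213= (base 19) G4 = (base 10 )308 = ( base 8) 464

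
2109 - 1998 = 111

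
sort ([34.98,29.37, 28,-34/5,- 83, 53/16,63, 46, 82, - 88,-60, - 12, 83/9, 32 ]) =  [ - 88,-83, - 60, - 12, - 34/5, 53/16, 83/9,28,29.37 , 32, 34.98, 46, 63,82]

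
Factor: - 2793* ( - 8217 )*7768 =178276229208 =2^3*3^3  *7^2*11^1 * 19^1*83^1*971^1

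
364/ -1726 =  - 182/863  =  -0.21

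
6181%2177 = 1827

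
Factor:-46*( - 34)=1564 = 2^2*17^1*23^1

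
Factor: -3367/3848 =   -  2^(-3) * 7^1 = - 7/8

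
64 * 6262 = 400768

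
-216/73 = -216/73  =  -2.96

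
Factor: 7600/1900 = 2^2 = 4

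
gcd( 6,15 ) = 3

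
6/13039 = 6/13039 =0.00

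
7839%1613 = 1387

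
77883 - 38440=39443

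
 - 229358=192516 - 421874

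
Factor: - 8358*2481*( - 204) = 2^3*3^3*7^1*17^1*199^1*827^1 =4230184392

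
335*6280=2103800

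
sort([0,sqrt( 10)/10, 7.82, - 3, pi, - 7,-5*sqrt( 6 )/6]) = [ - 7, - 3,-5 * sqrt( 6) /6, 0,sqrt(10 )/10, pi,7.82 ] 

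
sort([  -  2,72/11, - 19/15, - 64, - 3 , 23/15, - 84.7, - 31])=[ - 84.7, - 64, - 31, - 3, - 2, - 19/15,23/15, 72/11]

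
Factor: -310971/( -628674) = 2^(-1 )*103657^1*104779^ ( - 1) =103657/209558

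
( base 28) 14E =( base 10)910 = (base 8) 1616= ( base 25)1BA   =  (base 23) 1GD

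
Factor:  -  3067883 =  -7^1*13^1*33713^1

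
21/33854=21/33854 = 0.00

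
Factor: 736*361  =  265696 = 2^5*19^2*23^1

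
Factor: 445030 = 2^1*5^1*191^1*233^1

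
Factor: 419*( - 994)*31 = - 12911066= - 2^1 * 7^1*31^1*71^1*419^1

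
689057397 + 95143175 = 784200572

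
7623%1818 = 351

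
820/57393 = 820/57393 =0.01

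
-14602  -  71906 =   -  86508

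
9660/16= 2415/4 = 603.75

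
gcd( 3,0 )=3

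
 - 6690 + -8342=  - 15032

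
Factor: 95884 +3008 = 2^2*3^2*41^1*67^1 = 98892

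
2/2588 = 1/1294= 0.00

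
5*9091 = 45455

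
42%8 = 2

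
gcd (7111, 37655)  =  1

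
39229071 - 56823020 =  - 17593949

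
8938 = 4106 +4832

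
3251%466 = 455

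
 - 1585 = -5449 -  - 3864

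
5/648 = 5/648 = 0.01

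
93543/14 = 6681 + 9/14  =  6681.64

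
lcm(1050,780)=27300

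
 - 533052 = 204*( - 2613 )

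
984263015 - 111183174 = 873079841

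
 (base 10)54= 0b110110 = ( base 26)22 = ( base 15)39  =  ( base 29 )1p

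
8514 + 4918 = 13432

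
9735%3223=66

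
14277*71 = 1013667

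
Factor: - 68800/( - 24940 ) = 80/29 = 2^4*5^1*29^(  -  1)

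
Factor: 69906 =2^1* 3^1*61^1*191^1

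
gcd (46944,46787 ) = 1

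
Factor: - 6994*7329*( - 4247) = 2^1 * 3^1*7^1 * 13^1*31^1  *137^1*269^1 * 349^1 = 217697083422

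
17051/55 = 310+1/55 = 310.02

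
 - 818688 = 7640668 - 8459356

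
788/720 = 197/180 = 1.09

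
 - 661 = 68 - 729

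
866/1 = 866  =  866.00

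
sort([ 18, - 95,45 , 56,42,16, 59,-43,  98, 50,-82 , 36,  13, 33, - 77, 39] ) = [ - 95, - 82, - 77, - 43,13,16  ,  18 , 33,36 , 39, 42, 45, 50, 56,  59, 98]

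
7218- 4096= 3122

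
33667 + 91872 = 125539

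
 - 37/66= - 37/66 = - 0.56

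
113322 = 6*18887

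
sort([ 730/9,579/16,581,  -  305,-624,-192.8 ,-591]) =[ - 624,  -  591, - 305,  -  192.8,579/16, 730/9 , 581 ]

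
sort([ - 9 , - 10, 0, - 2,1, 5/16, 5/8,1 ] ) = [ - 10, - 9, - 2,0,5/16, 5/8,1, 1] 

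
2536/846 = 1268/423 = 3.00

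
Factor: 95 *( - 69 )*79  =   - 517845 = - 3^1*5^1*19^1*23^1*79^1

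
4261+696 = 4957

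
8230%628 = 66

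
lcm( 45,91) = 4095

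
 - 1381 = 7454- 8835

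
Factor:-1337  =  -7^1*191^1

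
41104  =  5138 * 8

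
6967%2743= 1481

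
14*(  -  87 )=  - 1218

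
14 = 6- - 8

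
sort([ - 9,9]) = [  -  9,  9 ] 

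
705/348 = 235/116 = 2.03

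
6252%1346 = 868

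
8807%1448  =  119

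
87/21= 29/7 = 4.14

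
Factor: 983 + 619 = 1602 = 2^1*3^2*89^1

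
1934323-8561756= - 6627433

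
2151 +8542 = 10693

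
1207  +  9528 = 10735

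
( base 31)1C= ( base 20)23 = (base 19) 25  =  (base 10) 43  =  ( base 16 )2B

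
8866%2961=2944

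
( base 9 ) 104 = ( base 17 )50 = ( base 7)151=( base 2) 1010101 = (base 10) 85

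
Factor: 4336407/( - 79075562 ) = -2^(  -  1 ) * 3^2 * 53^1 * 157^ ( - 1)*9091^1*251833^( - 1)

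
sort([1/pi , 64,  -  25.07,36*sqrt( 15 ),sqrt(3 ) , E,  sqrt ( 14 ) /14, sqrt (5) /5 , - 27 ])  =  [ - 27, - 25.07,sqrt( 14)/14,1/pi , sqrt( 5)/5,  sqrt(3 ), E , 64,36*sqrt(15 ) ]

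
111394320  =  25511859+85882461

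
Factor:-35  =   - 5^1*7^1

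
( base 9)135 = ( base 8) 161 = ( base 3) 11012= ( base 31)3K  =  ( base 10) 113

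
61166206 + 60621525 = 121787731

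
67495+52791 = 120286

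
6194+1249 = 7443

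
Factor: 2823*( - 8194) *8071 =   -  186695644002 = - 2^1 * 3^1*7^1*17^1*241^1*941^1*1153^1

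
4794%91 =62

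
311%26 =25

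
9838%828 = 730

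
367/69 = 367/69 = 5.32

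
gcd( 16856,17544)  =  344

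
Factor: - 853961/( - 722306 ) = 2^(-1)*13^(-2)*17^1*191^1*263^1*2137^( - 1)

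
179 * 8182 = 1464578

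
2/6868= 1/3434  =  0.00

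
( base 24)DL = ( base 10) 333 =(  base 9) 410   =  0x14D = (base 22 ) f3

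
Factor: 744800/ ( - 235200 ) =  - 2^ ( - 1 )*  3^( - 1) * 19^1 = - 19/6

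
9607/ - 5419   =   - 2 + 1231/5419  =  - 1.77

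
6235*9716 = 60579260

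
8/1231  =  8/1231 = 0.01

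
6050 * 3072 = 18585600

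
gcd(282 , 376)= 94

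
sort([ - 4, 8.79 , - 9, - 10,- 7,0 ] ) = [ - 10, - 9, - 7, -4,0,8.79] 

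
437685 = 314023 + 123662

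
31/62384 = 31/62384 = 0.00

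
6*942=5652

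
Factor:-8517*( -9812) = 83568804 = 2^2*3^1*11^1*17^1 * 167^1*223^1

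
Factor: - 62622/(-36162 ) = 71/41 = 41^( - 1 )*71^1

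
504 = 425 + 79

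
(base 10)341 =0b101010101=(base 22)fb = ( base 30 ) bb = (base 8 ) 525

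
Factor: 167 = 167^1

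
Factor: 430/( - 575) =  - 86/115=- 2^1*5^( -1)*23^(-1)*43^1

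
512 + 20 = 532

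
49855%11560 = 3615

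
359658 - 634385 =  - 274727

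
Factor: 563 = 563^1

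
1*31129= 31129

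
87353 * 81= 7075593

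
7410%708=330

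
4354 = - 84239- - 88593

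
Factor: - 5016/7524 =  - 2/3 = - 2^1*3^( - 1) 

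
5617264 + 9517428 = 15134692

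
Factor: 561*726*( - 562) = -2^2 * 3^2*11^3*17^1*281^1 =- 228894732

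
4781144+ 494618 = 5275762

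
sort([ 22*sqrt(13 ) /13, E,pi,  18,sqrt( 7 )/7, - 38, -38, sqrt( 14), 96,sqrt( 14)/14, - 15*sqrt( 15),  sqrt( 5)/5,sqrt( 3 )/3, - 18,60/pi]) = [ -15*sqrt(15) ,-38, - 38, - 18,sqrt( 14 ) /14,sqrt(7 ) /7, sqrt( 5)/5, sqrt (3)/3 , E, pi , sqrt( 14), 22*sqrt(13)/13,18,60/pi,96 ] 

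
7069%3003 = 1063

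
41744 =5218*8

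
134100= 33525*4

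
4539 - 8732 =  - 4193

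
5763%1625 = 888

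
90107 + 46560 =136667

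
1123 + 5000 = 6123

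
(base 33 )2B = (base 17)49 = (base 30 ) 2H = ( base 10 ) 77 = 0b1001101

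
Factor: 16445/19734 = 2^(-1) * 3^(-1 )*5^1= 5/6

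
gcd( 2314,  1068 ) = 178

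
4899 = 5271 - 372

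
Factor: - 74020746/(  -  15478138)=37010373/7739069= 3^1*13^( - 1 )*31^1 * 167^1 * 2383^1*595313^ (-1 ) 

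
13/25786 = 13/25786 = 0.00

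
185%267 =185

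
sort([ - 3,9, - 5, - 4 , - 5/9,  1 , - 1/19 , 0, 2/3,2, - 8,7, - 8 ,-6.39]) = [ - 8,-8, - 6.39, - 5,-4, - 3, - 5/9, - 1/19, 0,2/3 , 1,2,7, 9]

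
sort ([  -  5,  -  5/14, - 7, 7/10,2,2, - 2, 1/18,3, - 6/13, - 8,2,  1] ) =[ - 8,- 7, - 5,-2, - 6/13, - 5/14,  1/18,7/10, 1 , 2,2,  2, 3] 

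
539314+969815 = 1509129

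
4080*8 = 32640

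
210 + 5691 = 5901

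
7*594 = 4158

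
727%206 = 109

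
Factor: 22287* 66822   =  2^1* 3^2*7^1*  17^1* 19^1*23^1*37^1 * 43^1 = 1489261914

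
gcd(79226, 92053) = 1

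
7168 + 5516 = 12684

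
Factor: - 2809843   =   - 61^1*73^1*631^1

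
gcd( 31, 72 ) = 1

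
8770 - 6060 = 2710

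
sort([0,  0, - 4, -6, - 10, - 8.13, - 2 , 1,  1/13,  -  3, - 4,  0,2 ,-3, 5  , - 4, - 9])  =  [  -  10, - 9, - 8.13, - 6,-4, - 4, - 4,-3, - 3, - 2,0,  0,0, 1/13,  1,2, 5 ] 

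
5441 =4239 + 1202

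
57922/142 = 28961/71 = 407.90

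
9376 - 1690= 7686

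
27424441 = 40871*671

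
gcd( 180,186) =6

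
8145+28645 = 36790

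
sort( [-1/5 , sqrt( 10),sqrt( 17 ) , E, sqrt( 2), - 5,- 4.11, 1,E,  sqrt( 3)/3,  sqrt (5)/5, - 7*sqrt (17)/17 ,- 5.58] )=[ - 5.58 ,- 5  ,  -  4.11,-7*sqrt( 17) /17,-1/5,sqrt(5)/5,sqrt(3 ) /3,1,sqrt(2 ), E,E,sqrt(10),sqrt( 17) ] 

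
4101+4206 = 8307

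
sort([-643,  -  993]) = [-993, - 643 ]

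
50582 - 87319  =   - 36737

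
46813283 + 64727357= 111540640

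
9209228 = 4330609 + 4878619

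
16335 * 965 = 15763275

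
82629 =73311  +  9318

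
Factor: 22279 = 22279^1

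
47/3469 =47/3469= 0.01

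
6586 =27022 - 20436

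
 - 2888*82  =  -236816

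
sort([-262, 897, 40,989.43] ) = [ - 262, 40, 897, 989.43]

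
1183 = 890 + 293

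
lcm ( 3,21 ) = 21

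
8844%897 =771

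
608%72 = 32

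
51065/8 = 6383  +  1/8 = 6383.12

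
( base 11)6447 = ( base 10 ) 8521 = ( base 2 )10000101001001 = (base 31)8qr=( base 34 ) 7CL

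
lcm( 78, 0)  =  0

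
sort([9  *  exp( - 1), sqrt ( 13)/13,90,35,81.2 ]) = [ sqrt( 13)/13,9*exp ( - 1),  35, 81.2,90]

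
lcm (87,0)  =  0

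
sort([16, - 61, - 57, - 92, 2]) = [-92, - 61, - 57,2,  16]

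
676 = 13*52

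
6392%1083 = 977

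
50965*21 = 1070265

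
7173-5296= 1877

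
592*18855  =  11162160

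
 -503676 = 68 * (- 7407 )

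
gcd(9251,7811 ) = 1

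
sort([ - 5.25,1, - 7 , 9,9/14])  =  [  -  7, - 5.25,9/14, 1  ,  9 ]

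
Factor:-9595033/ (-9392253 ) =3^(-1)*7^2*13^( - 1 )*73^( -1 )*3299^( - 1 )*195817^1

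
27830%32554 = 27830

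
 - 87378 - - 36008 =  - 51370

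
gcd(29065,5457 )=1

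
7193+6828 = 14021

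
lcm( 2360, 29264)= 146320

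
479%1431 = 479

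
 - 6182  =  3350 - 9532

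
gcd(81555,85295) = 5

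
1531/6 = 1531/6 = 255.17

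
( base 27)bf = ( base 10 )312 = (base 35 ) 8W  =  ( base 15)15c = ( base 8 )470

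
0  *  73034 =0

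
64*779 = 49856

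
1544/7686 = 772/3843 = 0.20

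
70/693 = 10/99 = 0.10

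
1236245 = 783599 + 452646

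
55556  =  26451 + 29105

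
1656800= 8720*190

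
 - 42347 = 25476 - 67823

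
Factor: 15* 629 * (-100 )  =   - 2^2*3^1*5^3*17^1 * 37^1  =  - 943500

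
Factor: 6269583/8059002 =2089861/2686334 = 2^( - 1)*7^ (-1 ) * 17^1*19^( - 1)*269^1 * 457^1*10099^( - 1)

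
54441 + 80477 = 134918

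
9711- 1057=8654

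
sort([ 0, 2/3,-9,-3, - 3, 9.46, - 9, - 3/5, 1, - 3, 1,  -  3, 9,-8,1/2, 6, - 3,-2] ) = [ - 9,  -  9 , - 8 ,-3, -3, - 3,-3,  -  3,  -  2,  -  3/5,0,1/2, 2/3, 1, 1,  6,  9 , 9.46]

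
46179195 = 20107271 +26071924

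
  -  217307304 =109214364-326521668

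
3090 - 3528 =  - 438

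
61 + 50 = 111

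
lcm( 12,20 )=60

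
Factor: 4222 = 2^1 * 2111^1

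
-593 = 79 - 672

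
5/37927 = 5/37927 = 0.00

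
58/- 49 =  - 58/49 = - 1.18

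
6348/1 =6348 = 6348.00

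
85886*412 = 35385032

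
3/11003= 3/11003=0.00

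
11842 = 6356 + 5486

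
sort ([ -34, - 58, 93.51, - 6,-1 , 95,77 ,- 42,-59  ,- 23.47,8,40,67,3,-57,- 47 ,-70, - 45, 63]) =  [ - 70,-59, - 58  ,  -  57,-47 ,-45, - 42, - 34, -23.47, - 6,-1,3, 8,  40, 63, 67,77,93.51, 95 ] 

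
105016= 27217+77799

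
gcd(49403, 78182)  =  1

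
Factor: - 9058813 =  - 53^1*170921^1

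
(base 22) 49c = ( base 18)6b4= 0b100001100010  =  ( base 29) 2G0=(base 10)2146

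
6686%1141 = 981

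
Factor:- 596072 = -2^3* 74509^1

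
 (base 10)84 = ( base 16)54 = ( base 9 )103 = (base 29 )2q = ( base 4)1110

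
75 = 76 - 1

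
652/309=2+ 34/309 = 2.11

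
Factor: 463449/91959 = 761/151 = 151^( - 1 ) * 761^1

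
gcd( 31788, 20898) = 18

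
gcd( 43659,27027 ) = 2079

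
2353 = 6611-4258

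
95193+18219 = 113412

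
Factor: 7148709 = 3^3*271^1*977^1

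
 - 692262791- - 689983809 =  -  2278982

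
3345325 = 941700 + 2403625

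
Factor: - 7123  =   - 17^1 * 419^1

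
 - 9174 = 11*(-834)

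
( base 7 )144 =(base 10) 81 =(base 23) 3c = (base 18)49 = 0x51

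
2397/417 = 5+104/139 = 5.75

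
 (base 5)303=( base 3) 2220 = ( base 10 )78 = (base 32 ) 2e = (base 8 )116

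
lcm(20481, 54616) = 163848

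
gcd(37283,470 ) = 1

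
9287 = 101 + 9186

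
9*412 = 3708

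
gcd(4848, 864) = 48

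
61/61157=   61/61157  =  0.00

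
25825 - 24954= 871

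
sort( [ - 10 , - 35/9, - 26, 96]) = [ - 26,-10, - 35/9, 96 ] 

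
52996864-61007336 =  -8010472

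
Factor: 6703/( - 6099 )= - 3^( -1) * 19^(  -  1)*107^( - 1 )*6703^1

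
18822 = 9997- - 8825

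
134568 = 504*267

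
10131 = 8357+1774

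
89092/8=11136+1/2=11136.50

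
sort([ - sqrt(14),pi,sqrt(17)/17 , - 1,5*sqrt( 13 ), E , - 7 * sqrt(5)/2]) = [ - 7 * sqrt(5 ) /2, - sqrt (14), - 1,  sqrt( 17)/17, E,pi,5*sqrt( 13)]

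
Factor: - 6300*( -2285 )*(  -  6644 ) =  - 95643702000 = - 2^4*3^2*5^3*7^1*11^1*151^1*457^1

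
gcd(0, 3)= 3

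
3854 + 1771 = 5625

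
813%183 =81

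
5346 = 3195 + 2151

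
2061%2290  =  2061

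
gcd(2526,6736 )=842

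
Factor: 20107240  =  2^3*5^1 * 709^2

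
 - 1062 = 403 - 1465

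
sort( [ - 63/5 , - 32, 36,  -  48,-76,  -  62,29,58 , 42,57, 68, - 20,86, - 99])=[ - 99, - 76 , - 62, - 48, - 32, - 20, - 63/5,29,36,42,57,58,68,86 ] 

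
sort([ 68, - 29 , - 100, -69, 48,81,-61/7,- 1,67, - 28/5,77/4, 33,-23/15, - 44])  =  [-100, - 69, - 44, - 29,-61/7, - 28/5,-23/15, - 1,77/4,33,48,67,68,81 ]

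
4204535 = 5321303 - 1116768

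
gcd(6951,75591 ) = 3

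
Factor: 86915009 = 86915009^1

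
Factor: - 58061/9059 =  - 9059^(-1)*58061^1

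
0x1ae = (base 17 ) 185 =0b110101110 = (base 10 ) 430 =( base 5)3210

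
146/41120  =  73/20560 = 0.00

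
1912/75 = 1912/75 =25.49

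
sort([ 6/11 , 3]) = [6/11 , 3] 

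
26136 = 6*4356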